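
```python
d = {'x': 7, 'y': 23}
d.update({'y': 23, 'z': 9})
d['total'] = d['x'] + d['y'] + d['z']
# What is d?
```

After line 1: d = {'x': 7, 'y': 23}
After line 2 (y overwritten, z added): d = {'x': 7, 'y': 23, 'z': 9}
After line 3 (total = 7 + 23 + 9 = 39): d = {'x': 7, 'y': 23, 'z': 9, 'total': 39}

{'x': 7, 'y': 23, 'z': 9, 'total': 39}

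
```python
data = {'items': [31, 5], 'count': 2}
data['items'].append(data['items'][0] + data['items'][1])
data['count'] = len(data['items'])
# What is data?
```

After line 1: data = {'items': [31, 5], 'count': 2}
After line 2 (append 31 + 5 = 36): data = {'items': [31, 5, 36], 'count': 2}
After line 3 (count = len(items) = 3): data = {'items': [31, 5, 36], 'count': 3}

{'items': [31, 5, 36], 'count': 3}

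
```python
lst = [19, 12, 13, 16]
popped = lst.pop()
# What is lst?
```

[19, 12, 13]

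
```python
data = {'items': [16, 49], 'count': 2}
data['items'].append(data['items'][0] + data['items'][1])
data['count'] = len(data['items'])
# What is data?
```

After line 1: data = {'items': [16, 49], 'count': 2}
After line 2 (append 16 + 49 = 65): data = {'items': [16, 49, 65], 'count': 2}
After line 3 (count = len(items) = 3): data = {'items': [16, 49, 65], 'count': 3}

{'items': [16, 49, 65], 'count': 3}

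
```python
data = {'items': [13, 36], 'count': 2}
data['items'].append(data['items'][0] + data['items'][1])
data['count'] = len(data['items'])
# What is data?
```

After line 1: data = {'items': [13, 36], 'count': 2}
After line 2 (append 13 + 36 = 49): data = {'items': [13, 36, 49], 'count': 2}
After line 3 (count = len(items) = 3): data = {'items': [13, 36, 49], 'count': 3}

{'items': [13, 36, 49], 'count': 3}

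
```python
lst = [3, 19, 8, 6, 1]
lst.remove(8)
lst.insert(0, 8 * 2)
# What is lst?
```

After line 1: lst = [3, 19, 8, 6, 1]
After line 2 (remove first 8): lst = [3, 19, 6, 1]
After line 3 (insert 16 at index 0): lst = [16, 3, 19, 6, 1]

[16, 3, 19, 6, 1]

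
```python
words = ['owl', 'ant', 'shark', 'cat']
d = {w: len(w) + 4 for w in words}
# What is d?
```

{'owl': 7, 'ant': 7, 'shark': 9, 'cat': 7}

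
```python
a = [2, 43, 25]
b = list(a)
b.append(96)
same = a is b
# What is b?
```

After line 1: a = [2, 43, 25]
After line 2 (b = list(a) is a shallow copy, new object): a = [2, 43, 25], b = [2, 43, 25]
After line 3 (append only mutates b): a = [2, 43, 25], b = [2, 43, 25, 96]
After line 4 (same = a is b; different objects -> False): same = False

[2, 43, 25, 96]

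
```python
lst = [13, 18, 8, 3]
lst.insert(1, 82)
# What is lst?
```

[13, 82, 18, 8, 3]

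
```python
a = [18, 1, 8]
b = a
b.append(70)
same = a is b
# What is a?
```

After line 1: a = [18, 1, 8]
After line 2 (b = a is an alias, same object): a = [18, 1, 8], b = [18, 1, 8]
After line 3 (b.append mutates the shared list): a = [18, 1, 8, 70], b = [18, 1, 8, 70]
After line 4 (same = a is b; same object -> True): same = True

[18, 1, 8, 70]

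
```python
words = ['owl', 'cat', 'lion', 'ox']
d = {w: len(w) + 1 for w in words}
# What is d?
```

{'owl': 4, 'cat': 4, 'lion': 5, 'ox': 3}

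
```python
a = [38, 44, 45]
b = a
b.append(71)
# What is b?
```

After line 1: a = [38, 44, 45]
After line 2 (b = a is an alias, same object): a = [38, 44, 45], b = [38, 44, 45]
After line 3 (b.append mutates the shared list): a = [38, 44, 45, 71], b = [38, 44, 45, 71]

[38, 44, 45, 71]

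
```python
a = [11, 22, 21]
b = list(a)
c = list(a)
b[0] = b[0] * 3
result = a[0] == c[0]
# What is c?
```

After line 1: a = [11, 22, 21]
After line 2 (b = list(a), copy): a = [11, 22, 21], b = [11, 22, 21]
After line 3 (c = list(a) is a copy, new object): c = [11, 22, 21]
After line 4 (b[0] = 11 * 3 = 33; only b mutates (copy)): a = [11, 22, 21], b = [33, 22, 21], c = [11, 22, 21]
After line 5 (a[0] = 11, c[0] = 11; result = True)

[11, 22, 21]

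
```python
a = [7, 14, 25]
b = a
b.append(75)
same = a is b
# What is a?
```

After line 1: a = [7, 14, 25]
After line 2 (b = a is an alias, same object): a = [7, 14, 25], b = [7, 14, 25]
After line 3 (b.append mutates the shared list): a = [7, 14, 25, 75], b = [7, 14, 25, 75]
After line 4 (same = a is b; same object -> True): same = True

[7, 14, 25, 75]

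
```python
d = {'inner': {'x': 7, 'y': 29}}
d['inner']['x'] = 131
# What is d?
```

After line 1: d = {'inner': {'x': 7, 'y': 29}}
After line 2 (inner x overwritten): d = {'inner': {'x': 131, 'y': 29}}

{'inner': {'x': 131, 'y': 29}}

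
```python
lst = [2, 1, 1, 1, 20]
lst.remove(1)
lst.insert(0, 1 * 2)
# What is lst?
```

After line 1: lst = [2, 1, 1, 1, 20]
After line 2 (remove first 1): lst = [2, 1, 1, 20]
After line 3 (insert 2 at index 0): lst = [2, 2, 1, 1, 20]

[2, 2, 1, 1, 20]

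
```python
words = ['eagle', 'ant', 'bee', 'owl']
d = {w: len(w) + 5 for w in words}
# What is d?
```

{'eagle': 10, 'ant': 8, 'bee': 8, 'owl': 8}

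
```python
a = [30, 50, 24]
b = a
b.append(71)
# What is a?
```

After line 1: a = [30, 50, 24]
After line 2 (b = a is an alias, same object): a = [30, 50, 24], b = [30, 50, 24]
After line 3 (b.append mutates the shared list): a = [30, 50, 24, 71], b = [30, 50, 24, 71]

[30, 50, 24, 71]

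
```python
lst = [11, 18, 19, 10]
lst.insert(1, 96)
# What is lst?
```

[11, 96, 18, 19, 10]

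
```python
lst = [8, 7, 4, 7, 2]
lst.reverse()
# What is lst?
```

[2, 7, 4, 7, 8]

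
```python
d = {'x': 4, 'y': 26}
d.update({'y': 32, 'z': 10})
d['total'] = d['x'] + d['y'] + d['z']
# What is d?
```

After line 1: d = {'x': 4, 'y': 26}
After line 2 (y overwritten, z added): d = {'x': 4, 'y': 32, 'z': 10}
After line 3 (total = 4 + 32 + 10 = 46): d = {'x': 4, 'y': 32, 'z': 10, 'total': 46}

{'x': 4, 'y': 32, 'z': 10, 'total': 46}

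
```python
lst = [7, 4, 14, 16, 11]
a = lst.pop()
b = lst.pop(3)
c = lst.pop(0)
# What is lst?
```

After line 1: lst = [7, 4, 14, 16, 11]
After line 2 (pop() -> a = 11): lst = [7, 4, 14, 16]
After line 3 (pop(3) -> b = 16): lst = [7, 4, 14]
After line 4 (pop(0) -> c = 7): lst = [4, 14]

[4, 14]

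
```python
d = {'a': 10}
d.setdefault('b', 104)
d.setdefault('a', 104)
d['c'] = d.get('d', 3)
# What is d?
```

After line 1: d = {'a': 10}
After line 2 (setdefault adds 'b'=104): d = {'a': 10, 'b': 104}
After line 3 (setdefault 'a' no-op, already exists): d = {'a': 10, 'b': 104}
After line 4 (get('d', 3) returns default since 'd' not in d): d = {'a': 10, 'b': 104, 'c': 3}

{'a': 10, 'b': 104, 'c': 3}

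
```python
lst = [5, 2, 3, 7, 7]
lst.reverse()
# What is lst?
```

[7, 7, 3, 2, 5]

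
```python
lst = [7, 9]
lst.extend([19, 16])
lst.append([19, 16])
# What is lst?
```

After line 1: lst = [7, 9]
After line 2 (extend unpacks [19, 16]): lst = [7, 9, 19, 16]
After line 3 (append adds [19, 16] as single element): lst = [7, 9, 19, 16, [19, 16]]

[7, 9, 19, 16, [19, 16]]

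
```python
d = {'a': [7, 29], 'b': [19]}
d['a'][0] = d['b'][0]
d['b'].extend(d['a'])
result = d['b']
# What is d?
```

After line 1: d = {'a': [7, 29], 'b': [19]}
After line 2 (a[0] = b[0] = 19): d = {'a': [19, 29], 'b': [19]}
After line 3 (b.extend(a) appends [19, 29]): d = {'a': [19, 29], 'b': [19, 19, 29]}
After line 4: result = d['b'] = [19, 19, 29]

{'a': [19, 29], 'b': [19, 19, 29]}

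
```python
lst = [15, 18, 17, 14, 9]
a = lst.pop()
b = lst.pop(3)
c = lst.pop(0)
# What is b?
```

After line 1: lst = [15, 18, 17, 14, 9]
After line 2 (pop() -> a = 9): lst = [15, 18, 17, 14]
After line 3 (pop(3) -> b = 14): lst = [15, 18, 17]
After line 4 (pop(0) -> c = 15): lst = [18, 17]

14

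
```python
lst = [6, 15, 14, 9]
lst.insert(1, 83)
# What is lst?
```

[6, 83, 15, 14, 9]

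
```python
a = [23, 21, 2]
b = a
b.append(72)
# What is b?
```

After line 1: a = [23, 21, 2]
After line 2 (b = a is an alias, same object): a = [23, 21, 2], b = [23, 21, 2]
After line 3 (b.append mutates the shared list): a = [23, 21, 2, 72], b = [23, 21, 2, 72]

[23, 21, 2, 72]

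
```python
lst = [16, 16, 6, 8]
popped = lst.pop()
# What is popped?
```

8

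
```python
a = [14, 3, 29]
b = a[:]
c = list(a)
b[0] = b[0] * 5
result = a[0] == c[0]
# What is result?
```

After line 1: a = [14, 3, 29]
After line 2 (b = a[:], copy): a = [14, 3, 29], b = [14, 3, 29]
After line 3 (c = list(a) is a copy, new object): c = [14, 3, 29]
After line 4 (b[0] = 14 * 5 = 70; only b mutates (copy)): a = [14, 3, 29], b = [70, 3, 29], c = [14, 3, 29]
After line 5 (a[0] = 14, c[0] = 14; result = True)

True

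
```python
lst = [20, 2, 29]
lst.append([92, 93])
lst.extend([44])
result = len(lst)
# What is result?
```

After line 1: lst = [20, 2, 29]
After line 2 (append adds [92, 93] as single element): lst = [20, 2, 29, [92, 93]]
After line 3 (extend unpacks [44], adds 44): lst = [20, 2, 29, [92, 93], 44]
After line 4: result = len(lst) = 5

5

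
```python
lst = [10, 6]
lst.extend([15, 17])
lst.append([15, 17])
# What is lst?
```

After line 1: lst = [10, 6]
After line 2 (extend unpacks [15, 17]): lst = [10, 6, 15, 17]
After line 3 (append adds [15, 17] as single element): lst = [10, 6, 15, 17, [15, 17]]

[10, 6, 15, 17, [15, 17]]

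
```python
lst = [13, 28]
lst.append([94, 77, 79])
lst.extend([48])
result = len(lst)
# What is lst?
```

After line 1: lst = [13, 28]
After line 2 (append adds [94, 77, 79] as single element): lst = [13, 28, [94, 77, 79]]
After line 3 (extend unpacks [48], adds 48): lst = [13, 28, [94, 77, 79], 48]
After line 4: result = len(lst) = 4

[13, 28, [94, 77, 79], 48]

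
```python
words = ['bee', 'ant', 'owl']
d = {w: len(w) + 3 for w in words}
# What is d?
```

{'bee': 6, 'ant': 6, 'owl': 6}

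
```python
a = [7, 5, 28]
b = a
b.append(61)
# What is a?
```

After line 1: a = [7, 5, 28]
After line 2 (b = a is an alias, same object): a = [7, 5, 28], b = [7, 5, 28]
After line 3 (b.append mutates the shared list): a = [7, 5, 28, 61], b = [7, 5, 28, 61]

[7, 5, 28, 61]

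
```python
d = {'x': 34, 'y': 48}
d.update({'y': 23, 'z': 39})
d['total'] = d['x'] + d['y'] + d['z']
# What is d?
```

After line 1: d = {'x': 34, 'y': 48}
After line 2 (y overwritten, z added): d = {'x': 34, 'y': 23, 'z': 39}
After line 3 (total = 34 + 23 + 39 = 96): d = {'x': 34, 'y': 23, 'z': 39, 'total': 96}

{'x': 34, 'y': 23, 'z': 39, 'total': 96}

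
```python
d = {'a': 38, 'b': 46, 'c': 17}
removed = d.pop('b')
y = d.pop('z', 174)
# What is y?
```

After line 1: d = {'a': 38, 'b': 46, 'c': 17}
After line 2 (pop 'b' returns 46): d = {'a': 38, 'c': 17}, removed = 46
After line 3 (pop 'z' missing, returns default 174): d = {'a': 38, 'c': 17}, y = 174

174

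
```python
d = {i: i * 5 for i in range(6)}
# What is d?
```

{0: 0, 1: 5, 2: 10, 3: 15, 4: 20, 5: 25}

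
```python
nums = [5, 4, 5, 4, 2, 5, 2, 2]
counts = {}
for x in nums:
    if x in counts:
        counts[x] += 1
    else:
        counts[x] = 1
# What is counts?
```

Initial: counts = {}, nums = [5, 4, 5, 4, 2, 5, 2, 2]
See 5: counts = {5: 1}
See 4: counts = {5: 1, 4: 1}
See 5: counts = {5: 2, 4: 1}
See 4: counts = {5: 2, 4: 2}
See 2: counts = {5: 2, 4: 2, 2: 1}
See 5: counts = {5: 3, 4: 2, 2: 1}
See 2: counts = {5: 3, 4: 2, 2: 2}
See 2: counts = {5: 3, 4: 2, 2: 3}

{5: 3, 4: 2, 2: 3}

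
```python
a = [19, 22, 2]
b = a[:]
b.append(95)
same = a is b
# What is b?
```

After line 1: a = [19, 22, 2]
After line 2 (b = a[:] is a shallow copy, new object): a = [19, 22, 2], b = [19, 22, 2]
After line 3 (append only mutates b): a = [19, 22, 2], b = [19, 22, 2, 95]
After line 4 (same = a is b; different objects -> False): same = False

[19, 22, 2, 95]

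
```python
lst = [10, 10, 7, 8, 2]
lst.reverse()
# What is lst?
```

[2, 8, 7, 10, 10]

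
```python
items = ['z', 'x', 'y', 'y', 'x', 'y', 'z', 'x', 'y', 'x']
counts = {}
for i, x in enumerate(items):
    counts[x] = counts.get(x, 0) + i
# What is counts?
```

Initial: counts = {}, items = ['z', 'x', 'y', 'y', 'x', 'y', 'z', 'x', 'y', 'x']
i=0, x='z': counts = {'z': 0}
i=1, x='x': counts = {'z': 0, 'x': 1}
i=2, x='y': counts = {'z': 0, 'x': 1, 'y': 2}
i=3, x='y': counts = {'z': 0, 'x': 1, 'y': 5}
i=4, x='x': counts = {'z': 0, 'x': 5, 'y': 5}
i=5, x='y': counts = {'z': 0, 'x': 5, 'y': 10}
i=6, x='z': counts = {'z': 6, 'x': 5, 'y': 10}
i=7, x='x': counts = {'z': 6, 'x': 12, 'y': 10}
i=8, x='y': counts = {'z': 6, 'x': 12, 'y': 18}
i=9, x='x': counts = {'z': 6, 'x': 21, 'y': 18}

{'z': 6, 'x': 21, 'y': 18}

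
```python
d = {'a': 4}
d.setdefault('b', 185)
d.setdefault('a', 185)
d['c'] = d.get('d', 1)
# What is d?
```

After line 1: d = {'a': 4}
After line 2 (setdefault adds 'b'=185): d = {'a': 4, 'b': 185}
After line 3 (setdefault 'a' no-op, already exists): d = {'a': 4, 'b': 185}
After line 4 (get('d', 1) returns default since 'd' not in d): d = {'a': 4, 'b': 185, 'c': 1}

{'a': 4, 'b': 185, 'c': 1}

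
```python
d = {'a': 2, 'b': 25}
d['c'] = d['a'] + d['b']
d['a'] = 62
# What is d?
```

After line 1: d = {'a': 2, 'b': 25}
After line 2 (d['c'] = 2 + 25): d = {'a': 2, 'b': 25, 'c': 27}
After line 3: d = {'a': 62, 'b': 25, 'c': 27}

{'a': 62, 'b': 25, 'c': 27}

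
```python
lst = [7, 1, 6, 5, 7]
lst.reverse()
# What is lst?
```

[7, 5, 6, 1, 7]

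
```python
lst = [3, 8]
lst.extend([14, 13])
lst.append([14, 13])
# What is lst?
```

After line 1: lst = [3, 8]
After line 2 (extend unpacks [14, 13]): lst = [3, 8, 14, 13]
After line 3 (append adds [14, 13] as single element): lst = [3, 8, 14, 13, [14, 13]]

[3, 8, 14, 13, [14, 13]]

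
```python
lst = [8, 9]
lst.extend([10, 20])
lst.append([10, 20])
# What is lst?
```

After line 1: lst = [8, 9]
After line 2 (extend unpacks [10, 20]): lst = [8, 9, 10, 20]
After line 3 (append adds [10, 20] as single element): lst = [8, 9, 10, 20, [10, 20]]

[8, 9, 10, 20, [10, 20]]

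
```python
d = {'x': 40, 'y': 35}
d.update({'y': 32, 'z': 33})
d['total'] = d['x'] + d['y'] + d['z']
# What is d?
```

After line 1: d = {'x': 40, 'y': 35}
After line 2 (y overwritten, z added): d = {'x': 40, 'y': 32, 'z': 33}
After line 3 (total = 40 + 32 + 33 = 105): d = {'x': 40, 'y': 32, 'z': 33, 'total': 105}

{'x': 40, 'y': 32, 'z': 33, 'total': 105}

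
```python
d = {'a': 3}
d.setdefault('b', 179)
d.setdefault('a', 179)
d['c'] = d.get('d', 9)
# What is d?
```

After line 1: d = {'a': 3}
After line 2 (setdefault adds 'b'=179): d = {'a': 3, 'b': 179}
After line 3 (setdefault 'a' no-op, already exists): d = {'a': 3, 'b': 179}
After line 4 (get('d', 9) returns default since 'd' not in d): d = {'a': 3, 'b': 179, 'c': 9}

{'a': 3, 'b': 179, 'c': 9}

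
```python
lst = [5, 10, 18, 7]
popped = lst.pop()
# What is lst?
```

[5, 10, 18]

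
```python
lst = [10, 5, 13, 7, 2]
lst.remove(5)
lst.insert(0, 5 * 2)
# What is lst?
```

After line 1: lst = [10, 5, 13, 7, 2]
After line 2 (remove first 5): lst = [10, 13, 7, 2]
After line 3 (insert 10 at index 0): lst = [10, 10, 13, 7, 2]

[10, 10, 13, 7, 2]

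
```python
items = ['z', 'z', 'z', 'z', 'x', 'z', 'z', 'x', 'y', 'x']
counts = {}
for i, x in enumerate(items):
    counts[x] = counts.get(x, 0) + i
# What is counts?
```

Initial: counts = {}, items = ['z', 'z', 'z', 'z', 'x', 'z', 'z', 'x', 'y', 'x']
i=0, x='z': counts = {'z': 0}
i=1, x='z': counts = {'z': 1}
i=2, x='z': counts = {'z': 3}
i=3, x='z': counts = {'z': 6}
i=4, x='x': counts = {'z': 6, 'x': 4}
i=5, x='z': counts = {'z': 11, 'x': 4}
i=6, x='z': counts = {'z': 17, 'x': 4}
i=7, x='x': counts = {'z': 17, 'x': 11}
i=8, x='y': counts = {'z': 17, 'x': 11, 'y': 8}
i=9, x='x': counts = {'z': 17, 'x': 20, 'y': 8}

{'z': 17, 'x': 20, 'y': 8}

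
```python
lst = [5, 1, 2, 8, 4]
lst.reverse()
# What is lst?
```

[4, 8, 2, 1, 5]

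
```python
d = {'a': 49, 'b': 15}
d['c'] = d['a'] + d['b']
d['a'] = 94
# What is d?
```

After line 1: d = {'a': 49, 'b': 15}
After line 2 (d['c'] = 49 + 15): d = {'a': 49, 'b': 15, 'c': 64}
After line 3: d = {'a': 94, 'b': 15, 'c': 64}

{'a': 94, 'b': 15, 'c': 64}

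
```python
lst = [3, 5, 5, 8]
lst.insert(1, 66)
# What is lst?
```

[3, 66, 5, 5, 8]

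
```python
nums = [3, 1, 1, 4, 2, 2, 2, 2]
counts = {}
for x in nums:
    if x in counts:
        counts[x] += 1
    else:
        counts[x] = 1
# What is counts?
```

Initial: counts = {}, nums = [3, 1, 1, 4, 2, 2, 2, 2]
See 3: counts = {3: 1}
See 1: counts = {3: 1, 1: 1}
See 1: counts = {3: 1, 1: 2}
See 4: counts = {3: 1, 1: 2, 4: 1}
See 2: counts = {3: 1, 1: 2, 4: 1, 2: 1}
See 2: counts = {3: 1, 1: 2, 4: 1, 2: 2}
See 2: counts = {3: 1, 1: 2, 4: 1, 2: 3}
See 2: counts = {3: 1, 1: 2, 4: 1, 2: 4}

{3: 1, 1: 2, 4: 1, 2: 4}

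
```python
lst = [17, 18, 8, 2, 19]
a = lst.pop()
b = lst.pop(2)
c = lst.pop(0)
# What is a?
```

After line 1: lst = [17, 18, 8, 2, 19]
After line 2 (pop() -> a = 19): lst = [17, 18, 8, 2]
After line 3 (pop(2) -> b = 8): lst = [17, 18, 2]
After line 4 (pop(0) -> c = 17): lst = [18, 2]

19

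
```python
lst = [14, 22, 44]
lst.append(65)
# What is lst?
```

[14, 22, 44, 65]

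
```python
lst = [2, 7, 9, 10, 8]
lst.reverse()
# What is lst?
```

[8, 10, 9, 7, 2]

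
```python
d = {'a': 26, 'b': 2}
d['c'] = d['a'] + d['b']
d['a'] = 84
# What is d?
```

After line 1: d = {'a': 26, 'b': 2}
After line 2 (d['c'] = 26 + 2): d = {'a': 26, 'b': 2, 'c': 28}
After line 3: d = {'a': 84, 'b': 2, 'c': 28}

{'a': 84, 'b': 2, 'c': 28}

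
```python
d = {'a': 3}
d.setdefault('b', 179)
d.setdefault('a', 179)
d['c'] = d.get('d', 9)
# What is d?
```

After line 1: d = {'a': 3}
After line 2 (setdefault adds 'b'=179): d = {'a': 3, 'b': 179}
After line 3 (setdefault 'a' no-op, already exists): d = {'a': 3, 'b': 179}
After line 4 (get('d', 9) returns default since 'd' not in d): d = {'a': 3, 'b': 179, 'c': 9}

{'a': 3, 'b': 179, 'c': 9}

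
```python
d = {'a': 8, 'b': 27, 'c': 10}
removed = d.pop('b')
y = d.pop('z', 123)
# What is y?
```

After line 1: d = {'a': 8, 'b': 27, 'c': 10}
After line 2 (pop 'b' returns 27): d = {'a': 8, 'c': 10}, removed = 27
After line 3 (pop 'z' missing, returns default 123): d = {'a': 8, 'c': 10}, y = 123

123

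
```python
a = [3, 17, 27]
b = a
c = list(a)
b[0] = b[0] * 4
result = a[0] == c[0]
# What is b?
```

After line 1: a = [3, 17, 27]
After line 2 (b = a, alias): a = [3, 17, 27], b = [3, 17, 27]
After line 3 (c = list(a) is a copy, new object): c = [3, 17, 27]
After line 4 (b[0] = 3 * 4 = 12; mutates shared a/b): a = b = [12, 17, 27], c = [3, 17, 27]
After line 5 (a[0] = 12, c[0] = 3; result = False)

[12, 17, 27]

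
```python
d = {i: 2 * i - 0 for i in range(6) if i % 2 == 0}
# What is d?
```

{0: 0, 2: 4, 4: 8}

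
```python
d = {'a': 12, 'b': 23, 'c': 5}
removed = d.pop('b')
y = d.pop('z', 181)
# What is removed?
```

After line 1: d = {'a': 12, 'b': 23, 'c': 5}
After line 2 (pop 'b' returns 23): d = {'a': 12, 'c': 5}, removed = 23
After line 3 (pop 'z' missing, returns default 181): d = {'a': 12, 'c': 5}, y = 181

23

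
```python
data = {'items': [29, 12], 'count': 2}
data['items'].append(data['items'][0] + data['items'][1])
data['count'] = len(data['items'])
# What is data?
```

After line 1: data = {'items': [29, 12], 'count': 2}
After line 2 (append 29 + 12 = 41): data = {'items': [29, 12, 41], 'count': 2}
After line 3 (count = len(items) = 3): data = {'items': [29, 12, 41], 'count': 3}

{'items': [29, 12, 41], 'count': 3}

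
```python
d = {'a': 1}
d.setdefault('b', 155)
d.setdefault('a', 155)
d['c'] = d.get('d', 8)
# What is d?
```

After line 1: d = {'a': 1}
After line 2 (setdefault adds 'b'=155): d = {'a': 1, 'b': 155}
After line 3 (setdefault 'a' no-op, already exists): d = {'a': 1, 'b': 155}
After line 4 (get('d', 8) returns default since 'd' not in d): d = {'a': 1, 'b': 155, 'c': 8}

{'a': 1, 'b': 155, 'c': 8}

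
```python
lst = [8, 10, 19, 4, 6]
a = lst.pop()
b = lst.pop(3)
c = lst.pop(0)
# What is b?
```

After line 1: lst = [8, 10, 19, 4, 6]
After line 2 (pop() -> a = 6): lst = [8, 10, 19, 4]
After line 3 (pop(3) -> b = 4): lst = [8, 10, 19]
After line 4 (pop(0) -> c = 8): lst = [10, 19]

4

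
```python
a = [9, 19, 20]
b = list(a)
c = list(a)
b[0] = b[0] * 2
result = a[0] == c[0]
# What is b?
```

After line 1: a = [9, 19, 20]
After line 2 (b = list(a), copy): a = [9, 19, 20], b = [9, 19, 20]
After line 3 (c = list(a) is a copy, new object): c = [9, 19, 20]
After line 4 (b[0] = 9 * 2 = 18; only b mutates (copy)): a = [9, 19, 20], b = [18, 19, 20], c = [9, 19, 20]
After line 5 (a[0] = 9, c[0] = 9; result = True)

[18, 19, 20]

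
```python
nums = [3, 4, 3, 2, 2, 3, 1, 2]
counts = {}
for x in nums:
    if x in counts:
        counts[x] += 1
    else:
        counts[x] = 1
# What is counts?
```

Initial: counts = {}, nums = [3, 4, 3, 2, 2, 3, 1, 2]
See 3: counts = {3: 1}
See 4: counts = {3: 1, 4: 1}
See 3: counts = {3: 2, 4: 1}
See 2: counts = {3: 2, 4: 1, 2: 1}
See 2: counts = {3: 2, 4: 1, 2: 2}
See 3: counts = {3: 3, 4: 1, 2: 2}
See 1: counts = {3: 3, 4: 1, 2: 2, 1: 1}
See 2: counts = {3: 3, 4: 1, 2: 3, 1: 1}

{3: 3, 4: 1, 2: 3, 1: 1}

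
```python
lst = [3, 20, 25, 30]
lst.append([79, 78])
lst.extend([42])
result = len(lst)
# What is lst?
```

After line 1: lst = [3, 20, 25, 30]
After line 2 (append adds [79, 78] as single element): lst = [3, 20, 25, 30, [79, 78]]
After line 3 (extend unpacks [42], adds 42): lst = [3, 20, 25, 30, [79, 78], 42]
After line 4: result = len(lst) = 6

[3, 20, 25, 30, [79, 78], 42]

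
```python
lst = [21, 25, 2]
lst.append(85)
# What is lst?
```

[21, 25, 2, 85]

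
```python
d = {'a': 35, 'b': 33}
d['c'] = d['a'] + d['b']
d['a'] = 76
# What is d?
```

After line 1: d = {'a': 35, 'b': 33}
After line 2 (d['c'] = 35 + 33): d = {'a': 35, 'b': 33, 'c': 68}
After line 3: d = {'a': 76, 'b': 33, 'c': 68}

{'a': 76, 'b': 33, 'c': 68}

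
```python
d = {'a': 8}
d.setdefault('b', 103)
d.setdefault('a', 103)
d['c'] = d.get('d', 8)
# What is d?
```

After line 1: d = {'a': 8}
After line 2 (setdefault adds 'b'=103): d = {'a': 8, 'b': 103}
After line 3 (setdefault 'a' no-op, already exists): d = {'a': 8, 'b': 103}
After line 4 (get('d', 8) returns default since 'd' not in d): d = {'a': 8, 'b': 103, 'c': 8}

{'a': 8, 'b': 103, 'c': 8}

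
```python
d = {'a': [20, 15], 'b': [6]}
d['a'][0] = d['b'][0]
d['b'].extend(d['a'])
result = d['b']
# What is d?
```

After line 1: d = {'a': [20, 15], 'b': [6]}
After line 2 (a[0] = b[0] = 6): d = {'a': [6, 15], 'b': [6]}
After line 3 (b.extend(a) appends [6, 15]): d = {'a': [6, 15], 'b': [6, 6, 15]}
After line 4: result = d['b'] = [6, 6, 15]

{'a': [6, 15], 'b': [6, 6, 15]}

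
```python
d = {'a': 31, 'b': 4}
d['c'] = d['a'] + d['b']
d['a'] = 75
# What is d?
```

After line 1: d = {'a': 31, 'b': 4}
After line 2 (d['c'] = 31 + 4): d = {'a': 31, 'b': 4, 'c': 35}
After line 3: d = {'a': 75, 'b': 4, 'c': 35}

{'a': 75, 'b': 4, 'c': 35}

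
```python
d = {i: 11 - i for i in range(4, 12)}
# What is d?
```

{4: 7, 5: 6, 6: 5, 7: 4, 8: 3, 9: 2, 10: 1, 11: 0}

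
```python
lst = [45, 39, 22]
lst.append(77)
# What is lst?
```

[45, 39, 22, 77]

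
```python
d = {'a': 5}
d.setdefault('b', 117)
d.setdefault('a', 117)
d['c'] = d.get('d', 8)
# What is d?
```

After line 1: d = {'a': 5}
After line 2 (setdefault adds 'b'=117): d = {'a': 5, 'b': 117}
After line 3 (setdefault 'a' no-op, already exists): d = {'a': 5, 'b': 117}
After line 4 (get('d', 8) returns default since 'd' not in d): d = {'a': 5, 'b': 117, 'c': 8}

{'a': 5, 'b': 117, 'c': 8}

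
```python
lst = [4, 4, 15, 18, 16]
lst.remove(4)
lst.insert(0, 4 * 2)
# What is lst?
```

After line 1: lst = [4, 4, 15, 18, 16]
After line 2 (remove first 4): lst = [4, 15, 18, 16]
After line 3 (insert 8 at index 0): lst = [8, 4, 15, 18, 16]

[8, 4, 15, 18, 16]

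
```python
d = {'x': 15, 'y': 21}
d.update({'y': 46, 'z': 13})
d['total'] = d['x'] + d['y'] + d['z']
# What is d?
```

After line 1: d = {'x': 15, 'y': 21}
After line 2 (y overwritten, z added): d = {'x': 15, 'y': 46, 'z': 13}
After line 3 (total = 15 + 46 + 13 = 74): d = {'x': 15, 'y': 46, 'z': 13, 'total': 74}

{'x': 15, 'y': 46, 'z': 13, 'total': 74}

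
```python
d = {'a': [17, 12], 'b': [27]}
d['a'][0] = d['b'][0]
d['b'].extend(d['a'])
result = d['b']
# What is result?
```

After line 1: d = {'a': [17, 12], 'b': [27]}
After line 2 (a[0] = b[0] = 27): d = {'a': [27, 12], 'b': [27]}
After line 3 (b.extend(a) appends [27, 12]): d = {'a': [27, 12], 'b': [27, 27, 12]}
After line 4: result = d['b'] = [27, 27, 12]

[27, 27, 12]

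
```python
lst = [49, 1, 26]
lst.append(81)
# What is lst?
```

[49, 1, 26, 81]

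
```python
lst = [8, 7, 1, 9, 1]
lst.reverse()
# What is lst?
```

[1, 9, 1, 7, 8]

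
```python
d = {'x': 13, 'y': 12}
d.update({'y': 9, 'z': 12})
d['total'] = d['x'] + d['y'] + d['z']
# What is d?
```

After line 1: d = {'x': 13, 'y': 12}
After line 2 (y overwritten, z added): d = {'x': 13, 'y': 9, 'z': 12}
After line 3 (total = 13 + 9 + 12 = 34): d = {'x': 13, 'y': 9, 'z': 12, 'total': 34}

{'x': 13, 'y': 9, 'z': 12, 'total': 34}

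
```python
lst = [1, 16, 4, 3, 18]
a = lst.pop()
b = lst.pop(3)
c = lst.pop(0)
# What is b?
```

After line 1: lst = [1, 16, 4, 3, 18]
After line 2 (pop() -> a = 18): lst = [1, 16, 4, 3]
After line 3 (pop(3) -> b = 3): lst = [1, 16, 4]
After line 4 (pop(0) -> c = 1): lst = [16, 4]

3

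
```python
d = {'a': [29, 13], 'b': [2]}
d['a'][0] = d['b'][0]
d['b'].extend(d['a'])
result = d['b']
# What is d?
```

After line 1: d = {'a': [29, 13], 'b': [2]}
After line 2 (a[0] = b[0] = 2): d = {'a': [2, 13], 'b': [2]}
After line 3 (b.extend(a) appends [2, 13]): d = {'a': [2, 13], 'b': [2, 2, 13]}
After line 4: result = d['b'] = [2, 2, 13]

{'a': [2, 13], 'b': [2, 2, 13]}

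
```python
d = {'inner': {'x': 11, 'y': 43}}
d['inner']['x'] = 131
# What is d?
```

After line 1: d = {'inner': {'x': 11, 'y': 43}}
After line 2 (inner x overwritten): d = {'inner': {'x': 131, 'y': 43}}

{'inner': {'x': 131, 'y': 43}}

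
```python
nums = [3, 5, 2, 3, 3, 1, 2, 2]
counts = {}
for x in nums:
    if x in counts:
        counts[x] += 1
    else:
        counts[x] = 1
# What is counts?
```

Initial: counts = {}, nums = [3, 5, 2, 3, 3, 1, 2, 2]
See 3: counts = {3: 1}
See 5: counts = {3: 1, 5: 1}
See 2: counts = {3: 1, 5: 1, 2: 1}
See 3: counts = {3: 2, 5: 1, 2: 1}
See 3: counts = {3: 3, 5: 1, 2: 1}
See 1: counts = {3: 3, 5: 1, 2: 1, 1: 1}
See 2: counts = {3: 3, 5: 1, 2: 2, 1: 1}
See 2: counts = {3: 3, 5: 1, 2: 3, 1: 1}

{3: 3, 5: 1, 2: 3, 1: 1}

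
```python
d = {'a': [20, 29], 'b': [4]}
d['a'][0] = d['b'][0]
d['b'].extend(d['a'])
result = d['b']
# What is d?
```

After line 1: d = {'a': [20, 29], 'b': [4]}
After line 2 (a[0] = b[0] = 4): d = {'a': [4, 29], 'b': [4]}
After line 3 (b.extend(a) appends [4, 29]): d = {'a': [4, 29], 'b': [4, 4, 29]}
After line 4: result = d['b'] = [4, 4, 29]

{'a': [4, 29], 'b': [4, 4, 29]}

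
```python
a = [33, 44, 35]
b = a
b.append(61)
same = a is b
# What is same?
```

After line 1: a = [33, 44, 35]
After line 2 (b = a is an alias, same object): a = [33, 44, 35], b = [33, 44, 35]
After line 3 (b.append mutates the shared list): a = [33, 44, 35, 61], b = [33, 44, 35, 61]
After line 4 (same = a is b; same object -> True): same = True

True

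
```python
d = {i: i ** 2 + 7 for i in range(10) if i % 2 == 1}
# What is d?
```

{1: 8, 3: 16, 5: 32, 7: 56, 9: 88}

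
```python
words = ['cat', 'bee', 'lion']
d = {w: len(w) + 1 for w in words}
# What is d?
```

{'cat': 4, 'bee': 4, 'lion': 5}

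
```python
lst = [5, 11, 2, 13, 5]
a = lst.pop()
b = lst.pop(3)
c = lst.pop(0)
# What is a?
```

After line 1: lst = [5, 11, 2, 13, 5]
After line 2 (pop() -> a = 5): lst = [5, 11, 2, 13]
After line 3 (pop(3) -> b = 13): lst = [5, 11, 2]
After line 4 (pop(0) -> c = 5): lst = [11, 2]

5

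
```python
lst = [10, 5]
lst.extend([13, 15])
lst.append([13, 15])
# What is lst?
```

After line 1: lst = [10, 5]
After line 2 (extend unpacks [13, 15]): lst = [10, 5, 13, 15]
After line 3 (append adds [13, 15] as single element): lst = [10, 5, 13, 15, [13, 15]]

[10, 5, 13, 15, [13, 15]]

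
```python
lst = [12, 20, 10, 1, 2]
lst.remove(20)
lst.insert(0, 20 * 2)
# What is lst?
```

After line 1: lst = [12, 20, 10, 1, 2]
After line 2 (remove first 20): lst = [12, 10, 1, 2]
After line 3 (insert 40 at index 0): lst = [40, 12, 10, 1, 2]

[40, 12, 10, 1, 2]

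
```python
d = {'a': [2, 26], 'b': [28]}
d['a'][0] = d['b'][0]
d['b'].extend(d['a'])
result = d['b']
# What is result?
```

After line 1: d = {'a': [2, 26], 'b': [28]}
After line 2 (a[0] = b[0] = 28): d = {'a': [28, 26], 'b': [28]}
After line 3 (b.extend(a) appends [28, 26]): d = {'a': [28, 26], 'b': [28, 28, 26]}
After line 4: result = d['b'] = [28, 28, 26]

[28, 28, 26]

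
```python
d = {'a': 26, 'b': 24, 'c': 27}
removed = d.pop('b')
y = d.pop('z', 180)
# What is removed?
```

After line 1: d = {'a': 26, 'b': 24, 'c': 27}
After line 2 (pop 'b' returns 24): d = {'a': 26, 'c': 27}, removed = 24
After line 3 (pop 'z' missing, returns default 180): d = {'a': 26, 'c': 27}, y = 180

24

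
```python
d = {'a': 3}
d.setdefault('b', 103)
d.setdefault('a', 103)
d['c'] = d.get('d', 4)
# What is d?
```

After line 1: d = {'a': 3}
After line 2 (setdefault adds 'b'=103): d = {'a': 3, 'b': 103}
After line 3 (setdefault 'a' no-op, already exists): d = {'a': 3, 'b': 103}
After line 4 (get('d', 4) returns default since 'd' not in d): d = {'a': 3, 'b': 103, 'c': 4}

{'a': 3, 'b': 103, 'c': 4}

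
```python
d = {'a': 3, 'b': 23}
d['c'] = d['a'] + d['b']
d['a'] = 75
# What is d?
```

After line 1: d = {'a': 3, 'b': 23}
After line 2 (d['c'] = 3 + 23): d = {'a': 3, 'b': 23, 'c': 26}
After line 3: d = {'a': 75, 'b': 23, 'c': 26}

{'a': 75, 'b': 23, 'c': 26}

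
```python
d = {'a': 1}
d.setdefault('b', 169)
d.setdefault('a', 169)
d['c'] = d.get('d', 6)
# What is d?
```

After line 1: d = {'a': 1}
After line 2 (setdefault adds 'b'=169): d = {'a': 1, 'b': 169}
After line 3 (setdefault 'a' no-op, already exists): d = {'a': 1, 'b': 169}
After line 4 (get('d', 6) returns default since 'd' not in d): d = {'a': 1, 'b': 169, 'c': 6}

{'a': 1, 'b': 169, 'c': 6}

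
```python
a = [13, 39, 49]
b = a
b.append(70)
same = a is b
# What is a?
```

After line 1: a = [13, 39, 49]
After line 2 (b = a is an alias, same object): a = [13, 39, 49], b = [13, 39, 49]
After line 3 (b.append mutates the shared list): a = [13, 39, 49, 70], b = [13, 39, 49, 70]
After line 4 (same = a is b; same object -> True): same = True

[13, 39, 49, 70]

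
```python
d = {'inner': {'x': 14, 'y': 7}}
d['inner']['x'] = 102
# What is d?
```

After line 1: d = {'inner': {'x': 14, 'y': 7}}
After line 2 (inner x overwritten): d = {'inner': {'x': 102, 'y': 7}}

{'inner': {'x': 102, 'y': 7}}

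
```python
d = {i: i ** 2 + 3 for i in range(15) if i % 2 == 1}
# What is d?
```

{1: 4, 3: 12, 5: 28, 7: 52, 9: 84, 11: 124, 13: 172}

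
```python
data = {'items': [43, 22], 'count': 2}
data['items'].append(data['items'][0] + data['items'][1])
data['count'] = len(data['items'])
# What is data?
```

After line 1: data = {'items': [43, 22], 'count': 2}
After line 2 (append 43 + 22 = 65): data = {'items': [43, 22, 65], 'count': 2}
After line 3 (count = len(items) = 3): data = {'items': [43, 22, 65], 'count': 3}

{'items': [43, 22, 65], 'count': 3}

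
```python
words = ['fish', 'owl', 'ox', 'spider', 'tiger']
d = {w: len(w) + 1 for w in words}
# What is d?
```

{'fish': 5, 'owl': 4, 'ox': 3, 'spider': 7, 'tiger': 6}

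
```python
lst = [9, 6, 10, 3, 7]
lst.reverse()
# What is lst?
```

[7, 3, 10, 6, 9]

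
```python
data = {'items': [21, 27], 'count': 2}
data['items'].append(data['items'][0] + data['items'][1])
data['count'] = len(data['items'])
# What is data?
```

After line 1: data = {'items': [21, 27], 'count': 2}
After line 2 (append 21 + 27 = 48): data = {'items': [21, 27, 48], 'count': 2}
After line 3 (count = len(items) = 3): data = {'items': [21, 27, 48], 'count': 3}

{'items': [21, 27, 48], 'count': 3}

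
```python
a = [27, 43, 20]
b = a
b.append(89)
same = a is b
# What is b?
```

After line 1: a = [27, 43, 20]
After line 2 (b = a is an alias, same object): a = [27, 43, 20], b = [27, 43, 20]
After line 3 (b.append mutates the shared list): a = [27, 43, 20, 89], b = [27, 43, 20, 89]
After line 4 (same = a is b; same object -> True): same = True

[27, 43, 20, 89]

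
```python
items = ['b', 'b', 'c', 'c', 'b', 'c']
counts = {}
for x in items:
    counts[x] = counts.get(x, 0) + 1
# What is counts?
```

Initial: counts = {}, items = ['b', 'b', 'c', 'c', 'b', 'c']
See 'b': counts = {'b': 1}
See 'b': counts = {'b': 2}
See 'c': counts = {'b': 2, 'c': 1}
See 'c': counts = {'b': 2, 'c': 2}
See 'b': counts = {'b': 3, 'c': 2}
See 'c': counts = {'b': 3, 'c': 3}

{'b': 3, 'c': 3}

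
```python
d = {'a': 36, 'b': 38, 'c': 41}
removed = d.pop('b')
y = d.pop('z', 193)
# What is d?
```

After line 1: d = {'a': 36, 'b': 38, 'c': 41}
After line 2 (pop 'b' returns 38): d = {'a': 36, 'c': 41}, removed = 38
After line 3 (pop 'z' missing, returns default 193): d = {'a': 36, 'c': 41}, y = 193

{'a': 36, 'c': 41}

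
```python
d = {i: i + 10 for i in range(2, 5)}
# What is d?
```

{2: 12, 3: 13, 4: 14}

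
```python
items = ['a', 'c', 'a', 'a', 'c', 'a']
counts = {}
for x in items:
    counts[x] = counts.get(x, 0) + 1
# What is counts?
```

Initial: counts = {}, items = ['a', 'c', 'a', 'a', 'c', 'a']
See 'a': counts = {'a': 1}
See 'c': counts = {'a': 1, 'c': 1}
See 'a': counts = {'a': 2, 'c': 1}
See 'a': counts = {'a': 3, 'c': 1}
See 'c': counts = {'a': 3, 'c': 2}
See 'a': counts = {'a': 4, 'c': 2}

{'a': 4, 'c': 2}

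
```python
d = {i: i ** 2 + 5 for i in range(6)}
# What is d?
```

{0: 5, 1: 6, 2: 9, 3: 14, 4: 21, 5: 30}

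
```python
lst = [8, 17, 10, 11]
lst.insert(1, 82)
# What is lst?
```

[8, 82, 17, 10, 11]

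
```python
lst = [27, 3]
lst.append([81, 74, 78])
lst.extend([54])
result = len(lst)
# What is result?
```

After line 1: lst = [27, 3]
After line 2 (append adds [81, 74, 78] as single element): lst = [27, 3, [81, 74, 78]]
After line 3 (extend unpacks [54], adds 54): lst = [27, 3, [81, 74, 78], 54]
After line 4: result = len(lst) = 4

4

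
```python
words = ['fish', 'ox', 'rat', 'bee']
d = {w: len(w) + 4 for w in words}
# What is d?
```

{'fish': 8, 'ox': 6, 'rat': 7, 'bee': 7}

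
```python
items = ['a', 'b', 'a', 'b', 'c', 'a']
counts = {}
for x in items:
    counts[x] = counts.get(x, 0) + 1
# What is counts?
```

Initial: counts = {}, items = ['a', 'b', 'a', 'b', 'c', 'a']
See 'a': counts = {'a': 1}
See 'b': counts = {'a': 1, 'b': 1}
See 'a': counts = {'a': 2, 'b': 1}
See 'b': counts = {'a': 2, 'b': 2}
See 'c': counts = {'a': 2, 'b': 2, 'c': 1}
See 'a': counts = {'a': 3, 'b': 2, 'c': 1}

{'a': 3, 'b': 2, 'c': 1}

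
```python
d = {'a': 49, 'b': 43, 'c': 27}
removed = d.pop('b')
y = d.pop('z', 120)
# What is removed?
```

After line 1: d = {'a': 49, 'b': 43, 'c': 27}
After line 2 (pop 'b' returns 43): d = {'a': 49, 'c': 27}, removed = 43
After line 3 (pop 'z' missing, returns default 120): d = {'a': 49, 'c': 27}, y = 120

43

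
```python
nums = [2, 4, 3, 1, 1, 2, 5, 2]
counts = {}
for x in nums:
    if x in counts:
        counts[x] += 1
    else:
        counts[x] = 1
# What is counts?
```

Initial: counts = {}, nums = [2, 4, 3, 1, 1, 2, 5, 2]
See 2: counts = {2: 1}
See 4: counts = {2: 1, 4: 1}
See 3: counts = {2: 1, 4: 1, 3: 1}
See 1: counts = {2: 1, 4: 1, 3: 1, 1: 1}
See 1: counts = {2: 1, 4: 1, 3: 1, 1: 2}
See 2: counts = {2: 2, 4: 1, 3: 1, 1: 2}
See 5: counts = {2: 2, 4: 1, 3: 1, 1: 2, 5: 1}
See 2: counts = {2: 3, 4: 1, 3: 1, 1: 2, 5: 1}

{2: 3, 4: 1, 3: 1, 1: 2, 5: 1}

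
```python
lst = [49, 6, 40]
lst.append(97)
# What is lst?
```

[49, 6, 40, 97]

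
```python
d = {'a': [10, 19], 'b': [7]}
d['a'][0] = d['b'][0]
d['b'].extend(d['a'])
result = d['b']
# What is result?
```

After line 1: d = {'a': [10, 19], 'b': [7]}
After line 2 (a[0] = b[0] = 7): d = {'a': [7, 19], 'b': [7]}
After line 3 (b.extend(a) appends [7, 19]): d = {'a': [7, 19], 'b': [7, 7, 19]}
After line 4: result = d['b'] = [7, 7, 19]

[7, 7, 19]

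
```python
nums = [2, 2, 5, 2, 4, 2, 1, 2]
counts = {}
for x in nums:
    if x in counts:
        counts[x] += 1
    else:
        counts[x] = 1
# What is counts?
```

Initial: counts = {}, nums = [2, 2, 5, 2, 4, 2, 1, 2]
See 2: counts = {2: 1}
See 2: counts = {2: 2}
See 5: counts = {2: 2, 5: 1}
See 2: counts = {2: 3, 5: 1}
See 4: counts = {2: 3, 5: 1, 4: 1}
See 2: counts = {2: 4, 5: 1, 4: 1}
See 1: counts = {2: 4, 5: 1, 4: 1, 1: 1}
See 2: counts = {2: 5, 5: 1, 4: 1, 1: 1}

{2: 5, 5: 1, 4: 1, 1: 1}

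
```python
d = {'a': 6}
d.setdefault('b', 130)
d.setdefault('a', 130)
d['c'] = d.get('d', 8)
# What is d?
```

After line 1: d = {'a': 6}
After line 2 (setdefault adds 'b'=130): d = {'a': 6, 'b': 130}
After line 3 (setdefault 'a' no-op, already exists): d = {'a': 6, 'b': 130}
After line 4 (get('d', 8) returns default since 'd' not in d): d = {'a': 6, 'b': 130, 'c': 8}

{'a': 6, 'b': 130, 'c': 8}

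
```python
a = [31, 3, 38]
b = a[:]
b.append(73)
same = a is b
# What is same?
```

After line 1: a = [31, 3, 38]
After line 2 (b = a[:] is a shallow copy, new object): a = [31, 3, 38], b = [31, 3, 38]
After line 3 (append only mutates b): a = [31, 3, 38], b = [31, 3, 38, 73]
After line 4 (same = a is b; different objects -> False): same = False

False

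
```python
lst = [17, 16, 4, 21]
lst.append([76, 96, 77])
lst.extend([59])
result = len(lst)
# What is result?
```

After line 1: lst = [17, 16, 4, 21]
After line 2 (append adds [76, 96, 77] as single element): lst = [17, 16, 4, 21, [76, 96, 77]]
After line 3 (extend unpacks [59], adds 59): lst = [17, 16, 4, 21, [76, 96, 77], 59]
After line 4: result = len(lst) = 6

6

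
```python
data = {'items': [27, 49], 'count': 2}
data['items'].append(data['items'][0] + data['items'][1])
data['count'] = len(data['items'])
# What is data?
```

After line 1: data = {'items': [27, 49], 'count': 2}
After line 2 (append 27 + 49 = 76): data = {'items': [27, 49, 76], 'count': 2}
After line 3 (count = len(items) = 3): data = {'items': [27, 49, 76], 'count': 3}

{'items': [27, 49, 76], 'count': 3}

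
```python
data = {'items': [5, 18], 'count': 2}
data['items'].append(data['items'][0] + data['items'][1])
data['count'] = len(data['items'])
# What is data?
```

After line 1: data = {'items': [5, 18], 'count': 2}
After line 2 (append 5 + 18 = 23): data = {'items': [5, 18, 23], 'count': 2}
After line 3 (count = len(items) = 3): data = {'items': [5, 18, 23], 'count': 3}

{'items': [5, 18, 23], 'count': 3}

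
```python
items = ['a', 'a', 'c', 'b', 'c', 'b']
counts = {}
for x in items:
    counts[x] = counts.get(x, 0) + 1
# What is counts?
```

Initial: counts = {}, items = ['a', 'a', 'c', 'b', 'c', 'b']
See 'a': counts = {'a': 1}
See 'a': counts = {'a': 2}
See 'c': counts = {'a': 2, 'c': 1}
See 'b': counts = {'a': 2, 'c': 1, 'b': 1}
See 'c': counts = {'a': 2, 'c': 2, 'b': 1}
See 'b': counts = {'a': 2, 'c': 2, 'b': 2}

{'a': 2, 'c': 2, 'b': 2}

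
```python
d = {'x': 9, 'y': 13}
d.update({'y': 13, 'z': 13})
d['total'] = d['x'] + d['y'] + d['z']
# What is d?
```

After line 1: d = {'x': 9, 'y': 13}
After line 2 (y overwritten, z added): d = {'x': 9, 'y': 13, 'z': 13}
After line 3 (total = 9 + 13 + 13 = 35): d = {'x': 9, 'y': 13, 'z': 13, 'total': 35}

{'x': 9, 'y': 13, 'z': 13, 'total': 35}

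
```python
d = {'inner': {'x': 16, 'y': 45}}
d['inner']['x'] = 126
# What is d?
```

After line 1: d = {'inner': {'x': 16, 'y': 45}}
After line 2 (inner x overwritten): d = {'inner': {'x': 126, 'y': 45}}

{'inner': {'x': 126, 'y': 45}}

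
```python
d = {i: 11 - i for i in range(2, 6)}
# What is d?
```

{2: 9, 3: 8, 4: 7, 5: 6}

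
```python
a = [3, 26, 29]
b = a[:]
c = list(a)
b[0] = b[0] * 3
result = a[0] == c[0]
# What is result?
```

After line 1: a = [3, 26, 29]
After line 2 (b = a[:], copy): a = [3, 26, 29], b = [3, 26, 29]
After line 3 (c = list(a) is a copy, new object): c = [3, 26, 29]
After line 4 (b[0] = 3 * 3 = 9; only b mutates (copy)): a = [3, 26, 29], b = [9, 26, 29], c = [3, 26, 29]
After line 5 (a[0] = 3, c[0] = 3; result = True)

True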